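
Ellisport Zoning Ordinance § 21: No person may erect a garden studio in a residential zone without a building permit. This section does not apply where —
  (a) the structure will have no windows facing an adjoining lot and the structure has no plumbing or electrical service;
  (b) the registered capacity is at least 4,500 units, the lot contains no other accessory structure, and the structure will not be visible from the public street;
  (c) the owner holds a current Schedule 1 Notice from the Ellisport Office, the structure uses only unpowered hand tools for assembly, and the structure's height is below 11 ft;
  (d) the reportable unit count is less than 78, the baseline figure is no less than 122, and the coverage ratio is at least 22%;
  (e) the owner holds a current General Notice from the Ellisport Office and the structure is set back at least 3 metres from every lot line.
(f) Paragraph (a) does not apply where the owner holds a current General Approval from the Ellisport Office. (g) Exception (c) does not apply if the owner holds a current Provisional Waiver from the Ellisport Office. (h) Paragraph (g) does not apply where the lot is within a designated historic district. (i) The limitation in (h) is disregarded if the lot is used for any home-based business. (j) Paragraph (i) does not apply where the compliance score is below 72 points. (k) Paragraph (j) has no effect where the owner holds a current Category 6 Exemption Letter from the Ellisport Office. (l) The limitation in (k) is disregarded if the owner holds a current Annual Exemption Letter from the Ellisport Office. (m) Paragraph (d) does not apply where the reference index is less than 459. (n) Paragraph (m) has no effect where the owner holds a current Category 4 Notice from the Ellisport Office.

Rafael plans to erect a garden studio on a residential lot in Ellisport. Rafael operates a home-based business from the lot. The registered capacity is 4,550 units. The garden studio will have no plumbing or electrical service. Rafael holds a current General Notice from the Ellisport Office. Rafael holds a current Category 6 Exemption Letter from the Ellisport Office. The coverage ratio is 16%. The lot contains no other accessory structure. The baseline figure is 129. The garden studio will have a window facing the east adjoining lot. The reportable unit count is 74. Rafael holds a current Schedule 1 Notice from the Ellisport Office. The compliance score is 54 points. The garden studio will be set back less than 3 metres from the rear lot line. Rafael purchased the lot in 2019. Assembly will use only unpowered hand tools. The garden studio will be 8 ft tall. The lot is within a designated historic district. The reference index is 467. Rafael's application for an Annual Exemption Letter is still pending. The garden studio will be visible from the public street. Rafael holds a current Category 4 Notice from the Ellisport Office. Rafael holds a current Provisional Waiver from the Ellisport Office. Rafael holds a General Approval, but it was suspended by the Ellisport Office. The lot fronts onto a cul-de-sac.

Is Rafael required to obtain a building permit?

Yes — Rafael must obtain a building permit.

Exception (a) fails — a window faces an adjoining lot.
Exception (b) does not apply: the structure will be visible from the street.
Exception (c): a current Schedule 1 Notice is held; assembly uses only hand tools; the structure's height is 8 ft, below the 11 ft limit — every condition holds. But: (g) operates against (c): a current Provisional Waiver is held. (h) would limit (g) — the lot is in a historic district — but (i) sets (h) aside: (i) is engaged — a home-based business operates on the lot. (j) would limit (i) — the compliance score is 54 points, below the 72 points limit — but (k) sets (j) aside: (k) operates — a current Category 6 Exemption Letter is held. (l), which would lift (k), is not triggered — no current Annual Exemption Letter is held. (c) is therefore removed.
Exception (d) fails — the coverage ratio is 16%, short of 22%.
Exception (e) requires that the structure is set back at least 3 metres from every lot line; but the rear setback is under 3 m, so (e) is unavailable.
Every exception is unavailable, so the rule governs.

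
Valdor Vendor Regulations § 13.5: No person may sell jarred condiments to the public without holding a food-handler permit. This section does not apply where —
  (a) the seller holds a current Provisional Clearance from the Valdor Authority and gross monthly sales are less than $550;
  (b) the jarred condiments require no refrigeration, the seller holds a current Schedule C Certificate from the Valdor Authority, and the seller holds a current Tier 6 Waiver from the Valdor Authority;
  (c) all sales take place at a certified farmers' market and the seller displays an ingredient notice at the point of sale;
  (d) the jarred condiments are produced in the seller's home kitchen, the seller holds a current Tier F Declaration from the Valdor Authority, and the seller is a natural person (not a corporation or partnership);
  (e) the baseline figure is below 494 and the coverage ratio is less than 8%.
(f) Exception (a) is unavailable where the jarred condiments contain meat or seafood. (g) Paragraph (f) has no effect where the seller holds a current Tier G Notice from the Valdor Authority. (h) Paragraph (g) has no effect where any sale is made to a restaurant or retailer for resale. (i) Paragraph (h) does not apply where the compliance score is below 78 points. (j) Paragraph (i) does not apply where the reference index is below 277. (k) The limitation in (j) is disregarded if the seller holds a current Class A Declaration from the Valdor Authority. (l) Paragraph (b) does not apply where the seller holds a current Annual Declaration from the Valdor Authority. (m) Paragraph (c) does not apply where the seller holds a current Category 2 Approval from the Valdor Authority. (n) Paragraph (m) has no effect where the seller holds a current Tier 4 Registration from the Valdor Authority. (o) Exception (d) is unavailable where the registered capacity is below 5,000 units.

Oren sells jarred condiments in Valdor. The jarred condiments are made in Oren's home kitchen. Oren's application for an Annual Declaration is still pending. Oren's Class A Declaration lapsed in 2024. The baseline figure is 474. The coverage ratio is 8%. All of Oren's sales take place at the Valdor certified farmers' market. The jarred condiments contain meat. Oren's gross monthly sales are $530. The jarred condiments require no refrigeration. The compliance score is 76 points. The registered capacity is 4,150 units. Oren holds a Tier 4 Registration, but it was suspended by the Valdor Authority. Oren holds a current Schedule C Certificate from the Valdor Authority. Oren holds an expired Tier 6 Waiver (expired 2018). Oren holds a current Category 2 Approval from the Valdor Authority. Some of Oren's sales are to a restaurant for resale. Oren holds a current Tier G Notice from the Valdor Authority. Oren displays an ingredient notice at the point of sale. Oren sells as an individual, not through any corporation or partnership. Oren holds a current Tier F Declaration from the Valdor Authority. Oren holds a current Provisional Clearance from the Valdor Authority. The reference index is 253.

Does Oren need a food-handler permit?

All of (a)'s requirements are met (a current Provisional Clearance is held; gross monthly sales are $530, less than the $550 limit). Turning to paragraphs (f)–(k): (f) operates against (a): the jarred condiments contain meat. (g) operates (a current Tier G Notice is held), but is itself disapplied by (h): (h) is triggered — some sales are to a restaurant for resale. (i) operates (the compliance score is 76 points, below the 78 points limit), but is itself disapplied by (j): (j) operates against (i): the reference index is 253, below the 277 limit. (k), which would lift (j), is inapplicable — there is no Class A Declaration in force. So (a) is unavailable.
Exception (b) fails — the Tier 6 Waiver is not current.
Exception (c): all sales are at a certified farmers' market; an ingredient notice is displayed — every condition holds. But: (m) operates — a current Category 2 Approval is held. (n) is inapplicable (there is no Tier 4 Registration in force), so (m) stands. So (c) is unavailable.
Exception (d) is satisfied on its face — the jarred condiments are home-kitchen produced; a current Tier F Declaration is held; the seller is a natural person. Turning to paragraph (o): (o) operates against (d): the registered capacity is 4,150 units, below the 5,000 units limit. So (d) is unavailable.
Exception (e) does not apply: the coverage ratio is 8%, not less than 8%.
No exception is made out. Oren falls within the general rule.

Yes — Oren must hold a food-handler permit.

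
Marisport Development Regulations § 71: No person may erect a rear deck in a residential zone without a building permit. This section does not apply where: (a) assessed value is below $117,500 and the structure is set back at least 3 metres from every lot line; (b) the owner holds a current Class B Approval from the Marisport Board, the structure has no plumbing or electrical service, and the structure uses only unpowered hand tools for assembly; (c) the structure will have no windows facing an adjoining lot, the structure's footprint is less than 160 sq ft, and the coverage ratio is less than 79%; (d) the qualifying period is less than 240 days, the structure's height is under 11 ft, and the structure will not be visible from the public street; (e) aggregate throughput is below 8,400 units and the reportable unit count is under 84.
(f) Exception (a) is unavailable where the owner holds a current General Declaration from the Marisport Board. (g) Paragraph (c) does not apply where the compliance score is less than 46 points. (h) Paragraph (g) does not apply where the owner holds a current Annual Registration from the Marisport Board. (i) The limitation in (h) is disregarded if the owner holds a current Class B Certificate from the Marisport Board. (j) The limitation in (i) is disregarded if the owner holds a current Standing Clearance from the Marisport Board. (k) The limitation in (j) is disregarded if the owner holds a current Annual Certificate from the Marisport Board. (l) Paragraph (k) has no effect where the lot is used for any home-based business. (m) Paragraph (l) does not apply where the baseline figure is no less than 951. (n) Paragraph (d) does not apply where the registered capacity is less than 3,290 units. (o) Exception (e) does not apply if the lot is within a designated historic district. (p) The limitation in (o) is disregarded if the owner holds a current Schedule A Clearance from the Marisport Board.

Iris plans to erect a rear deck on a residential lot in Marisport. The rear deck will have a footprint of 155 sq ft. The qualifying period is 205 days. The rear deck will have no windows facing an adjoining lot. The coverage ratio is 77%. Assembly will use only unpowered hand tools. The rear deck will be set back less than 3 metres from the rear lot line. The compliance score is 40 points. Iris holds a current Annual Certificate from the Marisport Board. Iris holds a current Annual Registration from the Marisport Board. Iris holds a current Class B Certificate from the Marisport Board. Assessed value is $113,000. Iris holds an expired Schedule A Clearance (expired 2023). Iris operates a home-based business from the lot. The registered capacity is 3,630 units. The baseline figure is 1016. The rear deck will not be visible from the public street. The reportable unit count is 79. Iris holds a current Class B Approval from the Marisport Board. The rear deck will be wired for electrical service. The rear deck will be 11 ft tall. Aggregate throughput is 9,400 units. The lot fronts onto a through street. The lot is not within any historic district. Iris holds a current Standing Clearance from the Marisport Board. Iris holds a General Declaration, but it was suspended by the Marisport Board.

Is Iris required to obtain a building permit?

Yes — Iris must obtain a building permit.

Exception (a) does not apply: the rear setback is under 3 m.
Exception (b) fails — electrical service is planned.
Exception (c)'s conditions are all satisfied: no windows face an adjoining lot; the structure's footprint is 155 sq ft, less than the 160 sq ft limit; the coverage ratio is 77%, less than the 79% limit. However, paragraphs (g)–(m) must be considered: (g) operates against (c): the compliance score is 40 points, less than the 46 points limit. (h) would limit (g) — a current Annual Registration is held — but (i) sets (h) aside: (i) operates against (h): a current Class B Certificate is held. (j) would limit (i) — a current Standing Clearance is held — but (k) sets (j) aside: (k) is triggered — a current Annual Certificate is held. (l) applies (a home-based business operates on the lot), but yields to (m): (m) operates — the baseline figure is 1,016, meeting the 951 threshold. So (c) is unavailable.
Exception (d) fails — the structure's height is 11 ft, not under 11 ft.
Exception (e) requires that aggregate throughput is below 8,400 units; but aggregate throughput is 9,400 units, not below 8,400 units, so (e) is unavailable.
No exception displaces § 71.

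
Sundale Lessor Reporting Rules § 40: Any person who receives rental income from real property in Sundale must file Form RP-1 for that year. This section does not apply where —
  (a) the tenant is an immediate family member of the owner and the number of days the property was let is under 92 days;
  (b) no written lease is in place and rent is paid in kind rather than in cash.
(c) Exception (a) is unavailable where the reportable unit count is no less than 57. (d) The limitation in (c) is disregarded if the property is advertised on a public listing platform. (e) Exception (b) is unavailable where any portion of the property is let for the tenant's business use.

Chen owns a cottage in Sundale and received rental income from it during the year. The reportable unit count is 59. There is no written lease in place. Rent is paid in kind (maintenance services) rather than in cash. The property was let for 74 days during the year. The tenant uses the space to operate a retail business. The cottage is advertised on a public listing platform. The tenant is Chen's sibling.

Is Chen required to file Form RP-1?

All of (a)'s requirements are met (the tenant is an immediate family member; the number of days the property was let is 74 days, under the 92 days limit). As to paragraphs (c)–(d): (c) operates (the reportable unit count is 59, meeting the 57 threshold), but yields to (d): (d) operates against (c): the property is publicly advertised. Exception (a) stands.
Exception (b): there is no written lease; rent is paid in kind — every condition holds. However, paragraph (e) must be considered: (e) operates — the space is let for business use. (b) is therefore removed.

No — exception (a) applies; Chen is not required to file Form RP-1.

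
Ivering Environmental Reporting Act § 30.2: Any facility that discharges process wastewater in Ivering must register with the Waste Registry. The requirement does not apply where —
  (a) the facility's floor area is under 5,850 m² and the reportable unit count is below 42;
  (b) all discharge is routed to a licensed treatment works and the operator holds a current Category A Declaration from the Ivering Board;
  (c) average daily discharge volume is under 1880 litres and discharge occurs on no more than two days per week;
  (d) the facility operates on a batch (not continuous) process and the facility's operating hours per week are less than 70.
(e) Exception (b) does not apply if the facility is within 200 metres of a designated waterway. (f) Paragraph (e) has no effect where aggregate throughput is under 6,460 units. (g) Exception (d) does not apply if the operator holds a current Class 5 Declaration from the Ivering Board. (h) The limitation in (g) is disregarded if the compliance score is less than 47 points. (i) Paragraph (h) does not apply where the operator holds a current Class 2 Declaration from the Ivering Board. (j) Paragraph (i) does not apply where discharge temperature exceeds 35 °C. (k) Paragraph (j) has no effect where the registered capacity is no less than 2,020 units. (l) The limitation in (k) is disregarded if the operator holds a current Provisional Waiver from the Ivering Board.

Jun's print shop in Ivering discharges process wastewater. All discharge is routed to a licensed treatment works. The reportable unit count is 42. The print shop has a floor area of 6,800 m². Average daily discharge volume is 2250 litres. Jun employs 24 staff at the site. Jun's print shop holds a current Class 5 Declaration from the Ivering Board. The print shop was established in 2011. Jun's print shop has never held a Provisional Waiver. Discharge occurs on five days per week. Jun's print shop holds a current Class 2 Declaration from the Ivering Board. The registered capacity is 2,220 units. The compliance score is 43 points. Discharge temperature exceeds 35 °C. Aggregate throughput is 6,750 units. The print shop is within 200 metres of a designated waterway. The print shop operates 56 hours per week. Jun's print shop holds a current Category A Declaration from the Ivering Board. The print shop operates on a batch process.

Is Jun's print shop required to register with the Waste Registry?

Yes — Jun's print shop must register with the Waste Registry.

Exception (a) requires that the facility's floor area is under 5,850 m²; but the facility's floor area is 6,800 m², not under 5,850 m², so (a) is unavailable.
Exception (b)'s conditions are all satisfied: discharge is routed to a licensed treatment works; a current Category A Declaration is held. But applying paragraphs (e)–(f): (e) operates against (b): the print shop is within 200 m of a designated waterway. (f) does not operate here (aggregate throughput is 6,750 units, not under 6,460 units), so (e) stands. (b) is therefore removed.
Exception (c) fails — average daily discharge volume is 2250 litres, not under 1880 litres.
Exception (d)'s conditions are all satisfied: the facility operates on a batch process; the facility's operating hours per week are 56, less than the 70 limit. Turning to paragraphs (g)–(l): (g) applies — a current Class 5 Declaration is held. (h) operates (the compliance score is 43 points, less than the 47 points limit), but is overridden by (i): (i) applies — a current Class 2 Declaration is held. (j) would limit (i) — discharge temperature exceeds 35 °C — but (k) sets (j) aside: (k) operates — the registered capacity is 2,220 units, meeting the 2,020 units threshold. (l), which would lift (k), is not triggered — the Provisional Waiver is not current. So (d) is unavailable.
None of the exceptions is available; § 30.2 applies in full.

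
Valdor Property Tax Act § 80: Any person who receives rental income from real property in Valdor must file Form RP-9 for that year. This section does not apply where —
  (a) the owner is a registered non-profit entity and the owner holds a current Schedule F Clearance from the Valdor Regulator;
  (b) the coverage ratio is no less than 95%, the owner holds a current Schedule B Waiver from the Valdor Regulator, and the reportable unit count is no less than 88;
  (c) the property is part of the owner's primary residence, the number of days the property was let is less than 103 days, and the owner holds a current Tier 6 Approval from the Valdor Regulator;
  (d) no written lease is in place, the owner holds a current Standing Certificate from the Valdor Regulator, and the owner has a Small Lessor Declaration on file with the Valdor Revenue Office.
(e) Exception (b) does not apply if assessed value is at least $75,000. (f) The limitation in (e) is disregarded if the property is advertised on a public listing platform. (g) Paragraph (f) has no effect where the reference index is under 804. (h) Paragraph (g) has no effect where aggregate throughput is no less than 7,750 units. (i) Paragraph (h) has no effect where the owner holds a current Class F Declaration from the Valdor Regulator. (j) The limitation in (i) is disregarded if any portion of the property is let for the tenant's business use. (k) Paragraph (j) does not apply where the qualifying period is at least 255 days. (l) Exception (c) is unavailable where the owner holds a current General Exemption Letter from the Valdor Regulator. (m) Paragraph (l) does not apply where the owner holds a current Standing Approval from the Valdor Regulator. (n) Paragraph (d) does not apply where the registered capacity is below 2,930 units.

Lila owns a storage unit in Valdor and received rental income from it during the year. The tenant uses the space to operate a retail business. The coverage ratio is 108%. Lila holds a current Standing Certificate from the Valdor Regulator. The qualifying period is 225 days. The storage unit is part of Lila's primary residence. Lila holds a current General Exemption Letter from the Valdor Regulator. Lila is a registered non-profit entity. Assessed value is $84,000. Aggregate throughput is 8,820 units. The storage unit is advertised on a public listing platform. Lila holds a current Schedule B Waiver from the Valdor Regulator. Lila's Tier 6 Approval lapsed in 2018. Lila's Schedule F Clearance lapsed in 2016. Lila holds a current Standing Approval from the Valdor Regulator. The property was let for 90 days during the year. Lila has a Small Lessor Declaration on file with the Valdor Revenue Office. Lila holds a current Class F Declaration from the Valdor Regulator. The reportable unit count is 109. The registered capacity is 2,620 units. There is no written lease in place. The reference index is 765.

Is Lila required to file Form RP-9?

No — exception (b) applies; Lila is not required to file Form RP-9.

Exception (a) fails — the Schedule F Clearance is not current.
Exception (b): the coverage ratio is 108%, meeting the 95% threshold; a current Schedule B Waiver is held; the reportable unit count is 109, meeting the 88 threshold — every condition holds. Under paragraphs (e)–(k): (e) would limit (b) — assessed value is $84,000, meeting the $75,000 threshold — but (f) sets (e) aside: (f) is triggered — the property is publicly advertised. (g) would limit (f) — the reference index is 765, under the 804 limit — but (h) sets (g) aside: (h) operates — aggregate throughput is 8,820 units, meeting the 7,750 units threshold. (i) applies (a current Class F Declaration is held), but is itself disapplied by (j): (j) operates — the space is let for business use. (k) does not operate here (the qualifying period is 225 days, short of 255 days), so (j) stands. (b) remains available.
Exception (c) fails — the Tier 6 Approval is not current.
Exception (d): there is no written lease; a current Standing Certificate is held; a Small Lessor Declaration is on file — every condition holds. Turning to paragraph (n): (n) applies — the registered capacity is 2,620 units, below the 2,930 units limit. Exception (d) does not apply.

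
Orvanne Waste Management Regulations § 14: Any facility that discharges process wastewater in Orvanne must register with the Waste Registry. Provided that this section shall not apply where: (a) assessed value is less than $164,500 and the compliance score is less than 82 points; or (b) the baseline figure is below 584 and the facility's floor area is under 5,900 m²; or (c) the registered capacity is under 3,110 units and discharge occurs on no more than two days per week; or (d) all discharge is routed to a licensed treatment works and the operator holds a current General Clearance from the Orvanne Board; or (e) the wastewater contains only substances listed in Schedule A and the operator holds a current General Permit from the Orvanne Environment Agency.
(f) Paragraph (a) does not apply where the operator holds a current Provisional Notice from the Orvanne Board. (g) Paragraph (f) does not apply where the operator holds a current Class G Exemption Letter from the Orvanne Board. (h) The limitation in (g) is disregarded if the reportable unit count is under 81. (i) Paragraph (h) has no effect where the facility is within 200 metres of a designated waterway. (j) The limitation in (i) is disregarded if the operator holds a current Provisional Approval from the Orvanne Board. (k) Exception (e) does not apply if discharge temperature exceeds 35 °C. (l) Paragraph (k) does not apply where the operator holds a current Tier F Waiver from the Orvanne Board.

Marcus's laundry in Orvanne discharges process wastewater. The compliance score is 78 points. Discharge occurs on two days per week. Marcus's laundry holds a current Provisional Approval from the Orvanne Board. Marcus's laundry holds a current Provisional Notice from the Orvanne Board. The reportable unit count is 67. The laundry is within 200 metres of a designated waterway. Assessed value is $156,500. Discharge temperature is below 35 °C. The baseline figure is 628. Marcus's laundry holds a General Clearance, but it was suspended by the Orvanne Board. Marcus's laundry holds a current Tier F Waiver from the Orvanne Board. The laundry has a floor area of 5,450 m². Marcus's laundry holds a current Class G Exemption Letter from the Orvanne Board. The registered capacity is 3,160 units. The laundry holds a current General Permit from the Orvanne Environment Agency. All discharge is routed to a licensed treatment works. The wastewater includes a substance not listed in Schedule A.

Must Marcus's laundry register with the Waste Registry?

Exception (a): assessed value is $156,500, less than the $164,500 limit; the compliance score is 78 points, less than the 82 points limit — every condition holds. Turning to paragraphs (f)–(j): (f) operates against (a): a current Provisional Notice is held. (g) is triggered (a current Class G Exemption Letter is held), but is set aside by (h): (h) operates against (g): the reportable unit count is 67, under the 81 limit. (i) applies (the laundry is within 200 m of a designated waterway), but is displaced by (j): (j) operates — a current Provisional Approval is held. So (a) is unavailable.
Exception (b) fails — the baseline figure is 628, not below 584.
Exception (c) requires that the registered capacity is under 3,110 units; but the registered capacity is 3,160 units, not under 3,110 units, so (c) is unavailable.
Exception (d) does not apply: the General Clearance is not current.
Exception (e) fails — the wastewater includes a non-Schedule-A substance.
None of the exceptions is available; § 14 applies in full.

Yes — Marcus's laundry must register with the Waste Registry.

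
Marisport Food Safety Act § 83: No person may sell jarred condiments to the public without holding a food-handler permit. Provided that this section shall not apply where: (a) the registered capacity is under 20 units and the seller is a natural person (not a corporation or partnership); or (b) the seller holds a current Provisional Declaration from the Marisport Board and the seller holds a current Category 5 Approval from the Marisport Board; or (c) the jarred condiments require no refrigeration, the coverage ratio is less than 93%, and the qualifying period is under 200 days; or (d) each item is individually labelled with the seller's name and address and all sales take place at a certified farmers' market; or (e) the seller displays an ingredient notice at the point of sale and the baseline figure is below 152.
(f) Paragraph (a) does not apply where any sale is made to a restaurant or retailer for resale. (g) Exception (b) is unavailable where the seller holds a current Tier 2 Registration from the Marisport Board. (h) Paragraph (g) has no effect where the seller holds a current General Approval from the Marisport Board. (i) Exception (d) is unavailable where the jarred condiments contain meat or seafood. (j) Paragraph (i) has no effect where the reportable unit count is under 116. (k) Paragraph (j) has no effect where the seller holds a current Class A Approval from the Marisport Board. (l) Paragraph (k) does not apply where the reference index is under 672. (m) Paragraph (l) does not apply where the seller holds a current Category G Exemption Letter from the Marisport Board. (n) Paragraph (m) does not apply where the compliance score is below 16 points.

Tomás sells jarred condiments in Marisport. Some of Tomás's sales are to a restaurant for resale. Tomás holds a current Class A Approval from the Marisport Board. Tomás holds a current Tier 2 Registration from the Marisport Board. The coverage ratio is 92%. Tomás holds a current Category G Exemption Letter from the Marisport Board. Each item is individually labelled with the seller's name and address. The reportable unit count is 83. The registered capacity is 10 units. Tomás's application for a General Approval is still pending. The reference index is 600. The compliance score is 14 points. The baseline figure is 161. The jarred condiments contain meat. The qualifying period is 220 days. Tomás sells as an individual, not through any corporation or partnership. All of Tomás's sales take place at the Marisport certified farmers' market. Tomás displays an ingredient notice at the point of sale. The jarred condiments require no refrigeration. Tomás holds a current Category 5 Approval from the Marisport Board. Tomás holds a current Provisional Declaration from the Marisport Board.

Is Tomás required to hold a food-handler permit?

All of (a)'s requirements are met (the registered capacity is 10 units, under the 20 units limit; the seller is a natural person). Turning to paragraph (f): (f) operates against (a): some sales are to a restaurant for resale. Exception (a) does not apply.
Exception (b): a current Provisional Declaration is held; a current Category 5 Approval is held — every condition holds. But applying paragraphs (g)–(h): (g) operates against (b): a current Tier 2 Registration is held. (h), which would lift (g), does not operate here — there is no General Approval in force. Exception (b) does not apply.
Exception (c) fails — the qualifying period is 220 days, not under 200 days.
Exception (d)'s conditions are all satisfied: items are individually labelled; all sales are at a certified farmers' market. As to paragraphs (i)–(n): (i) would limit (d) — the jarred condiments contain meat — but (j) sets (i) aside: (j) operates against (i): the reportable unit count is 83, under the 116 limit. (k) is engaged (a current Class A Approval is held), but is itself disapplied by (l): (l) applies — the reference index is 600, under the 672 limit. (m) would limit (l) — a current Category G Exemption Letter is held — but (n) sets (m) aside: (n) operates against (m): the compliance score is 14 points, below the 16 points limit. (d) remains available.
Exception (e) fails — the baseline figure is 161, not below 152.

No — exception (d) applies; Tomás is not required to hold a food-handler permit.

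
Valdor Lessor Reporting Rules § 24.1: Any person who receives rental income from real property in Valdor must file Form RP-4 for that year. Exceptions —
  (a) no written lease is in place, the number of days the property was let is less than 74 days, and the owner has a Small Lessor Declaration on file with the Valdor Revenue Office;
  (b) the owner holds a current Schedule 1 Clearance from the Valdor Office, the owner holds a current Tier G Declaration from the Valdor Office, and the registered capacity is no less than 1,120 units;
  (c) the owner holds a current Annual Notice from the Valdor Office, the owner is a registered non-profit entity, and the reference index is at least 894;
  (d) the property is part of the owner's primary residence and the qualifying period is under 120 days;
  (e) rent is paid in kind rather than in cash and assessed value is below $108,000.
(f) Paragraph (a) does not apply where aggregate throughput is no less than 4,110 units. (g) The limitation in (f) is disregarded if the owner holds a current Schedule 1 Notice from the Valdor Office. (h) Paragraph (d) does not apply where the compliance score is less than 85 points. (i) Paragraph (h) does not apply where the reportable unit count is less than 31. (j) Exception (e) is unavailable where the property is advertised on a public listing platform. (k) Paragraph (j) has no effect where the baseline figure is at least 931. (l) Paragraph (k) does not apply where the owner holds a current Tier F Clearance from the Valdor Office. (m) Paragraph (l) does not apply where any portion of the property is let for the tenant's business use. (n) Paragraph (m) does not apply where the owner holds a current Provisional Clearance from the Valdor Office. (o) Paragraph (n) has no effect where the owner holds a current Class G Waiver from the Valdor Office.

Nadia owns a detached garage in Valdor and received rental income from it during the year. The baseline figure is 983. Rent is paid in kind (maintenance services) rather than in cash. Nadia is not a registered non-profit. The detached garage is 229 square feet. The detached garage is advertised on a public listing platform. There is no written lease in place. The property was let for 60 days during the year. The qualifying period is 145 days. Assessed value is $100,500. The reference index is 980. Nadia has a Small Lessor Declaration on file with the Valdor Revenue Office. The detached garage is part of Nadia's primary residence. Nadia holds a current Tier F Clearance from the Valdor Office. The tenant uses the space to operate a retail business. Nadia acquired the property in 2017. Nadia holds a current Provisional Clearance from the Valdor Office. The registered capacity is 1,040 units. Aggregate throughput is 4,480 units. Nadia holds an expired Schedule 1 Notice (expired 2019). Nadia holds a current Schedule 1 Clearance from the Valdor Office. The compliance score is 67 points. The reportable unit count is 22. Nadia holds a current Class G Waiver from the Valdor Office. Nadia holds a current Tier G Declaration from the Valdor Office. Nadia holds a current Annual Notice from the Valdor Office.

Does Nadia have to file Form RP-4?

No — exception (e) applies; Nadia is not required to file Form RP-4.

Exception (a): there is no written lease; the number of days the property was let is 60 days, less than the 74 days limit; a Small Lessor Declaration is on file — every condition holds. Turning to paragraphs (f)–(g): (f) operates against (a): aggregate throughput is 4,480 units, meeting the 4,110 units threshold. (g) is not triggered (no current Schedule 1 Notice is held), so (f) stands. Exception (a) does not apply.
Exception (b) does not apply: the registered capacity is 1,040 units, short of 1,120 units.
Exception (c) does not apply: Nadia is not a registered non-profit.
Exception (d) fails — the qualifying period is 145 days, not under 120 days.
Exception (e) is satisfied on its face — rent is paid in kind; assessed value is $100,500, below the $108,000 limit. Considering the limiting provisions: (j) would limit (e) — the property is publicly advertised — but (k) sets (j) aside: (k) operates against (j): the baseline figure is 983, meeting the 931 threshold. (l) would limit (k) — a current Tier F Clearance is held — but (m) sets (l) aside: (m) operates against (l): the space is let for business use. (n) would limit (m) — a current Provisional Clearance is held — but (o) sets (n) aside: (o) operates — a current Class G Waiver is held. So (e) applies.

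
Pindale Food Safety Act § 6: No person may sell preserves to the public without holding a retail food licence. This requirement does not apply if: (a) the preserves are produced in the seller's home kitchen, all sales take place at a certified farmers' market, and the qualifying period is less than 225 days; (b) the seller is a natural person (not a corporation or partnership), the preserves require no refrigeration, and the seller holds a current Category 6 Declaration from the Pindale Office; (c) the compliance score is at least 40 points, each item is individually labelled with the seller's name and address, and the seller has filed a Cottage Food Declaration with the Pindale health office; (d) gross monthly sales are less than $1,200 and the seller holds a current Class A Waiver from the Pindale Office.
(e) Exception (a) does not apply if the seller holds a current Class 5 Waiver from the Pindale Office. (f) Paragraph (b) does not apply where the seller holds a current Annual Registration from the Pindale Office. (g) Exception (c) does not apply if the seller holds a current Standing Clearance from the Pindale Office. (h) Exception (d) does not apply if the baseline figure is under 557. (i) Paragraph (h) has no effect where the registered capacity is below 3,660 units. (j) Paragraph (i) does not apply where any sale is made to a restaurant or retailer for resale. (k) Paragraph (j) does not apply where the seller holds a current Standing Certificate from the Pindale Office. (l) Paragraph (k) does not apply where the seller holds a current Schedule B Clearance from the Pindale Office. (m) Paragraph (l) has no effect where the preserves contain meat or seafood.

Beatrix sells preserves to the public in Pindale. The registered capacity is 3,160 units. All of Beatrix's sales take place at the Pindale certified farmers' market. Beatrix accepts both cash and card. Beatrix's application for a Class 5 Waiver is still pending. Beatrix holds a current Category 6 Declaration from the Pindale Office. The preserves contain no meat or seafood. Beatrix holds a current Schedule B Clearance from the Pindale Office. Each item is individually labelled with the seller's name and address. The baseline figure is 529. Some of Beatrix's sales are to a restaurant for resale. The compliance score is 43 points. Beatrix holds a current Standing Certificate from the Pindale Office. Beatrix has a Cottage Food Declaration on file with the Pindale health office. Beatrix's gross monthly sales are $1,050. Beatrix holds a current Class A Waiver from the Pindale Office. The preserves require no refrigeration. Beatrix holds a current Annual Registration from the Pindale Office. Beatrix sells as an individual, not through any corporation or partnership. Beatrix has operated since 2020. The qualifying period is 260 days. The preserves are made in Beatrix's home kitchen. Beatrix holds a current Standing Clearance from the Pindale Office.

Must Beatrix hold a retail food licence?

Exception (a) requires that the qualifying period is less than 225 days; but the qualifying period is 260 days, not less than 225 days, so (a) is unavailable.
Exception (b): the seller is a natural person; the preserves are shelf-stable; a current Category 6 Declaration is held — every condition holds. However, paragraph (f) must be considered: (f) operates against (b): a current Annual Registration is held. So (b) is unavailable.
Exception (c): the compliance score is 43 points, meeting the 40 points threshold; items are individually labelled; a Cottage Food Declaration is on file — every condition holds. But: (g) is engaged — a current Standing Clearance is held. So (c) is unavailable.
Exception (d): gross monthly sales are $1,050, less than the $1,200 limit; a current Class A Waiver is held — every condition holds. But applying paragraphs (h)–(m): (h) operates against (d): the baseline figure is 529, under the 557 limit. (i) would limit (h) — the registered capacity is 3,160 units, below the 3,660 units limit — but (j) sets (i) aside: (j) applies — some sales are to a restaurant for resale. (k) would limit (j) — a current Standing Certificate is held — but (l) sets (k) aside: (l) is triggered — a current Schedule B Clearance is held. (m), which would lift (l), does not operate here — the preserves contain no meat or seafood. So (d) is unavailable.
No exception applies. The general rule governs.

Yes — Beatrix must hold a retail food licence.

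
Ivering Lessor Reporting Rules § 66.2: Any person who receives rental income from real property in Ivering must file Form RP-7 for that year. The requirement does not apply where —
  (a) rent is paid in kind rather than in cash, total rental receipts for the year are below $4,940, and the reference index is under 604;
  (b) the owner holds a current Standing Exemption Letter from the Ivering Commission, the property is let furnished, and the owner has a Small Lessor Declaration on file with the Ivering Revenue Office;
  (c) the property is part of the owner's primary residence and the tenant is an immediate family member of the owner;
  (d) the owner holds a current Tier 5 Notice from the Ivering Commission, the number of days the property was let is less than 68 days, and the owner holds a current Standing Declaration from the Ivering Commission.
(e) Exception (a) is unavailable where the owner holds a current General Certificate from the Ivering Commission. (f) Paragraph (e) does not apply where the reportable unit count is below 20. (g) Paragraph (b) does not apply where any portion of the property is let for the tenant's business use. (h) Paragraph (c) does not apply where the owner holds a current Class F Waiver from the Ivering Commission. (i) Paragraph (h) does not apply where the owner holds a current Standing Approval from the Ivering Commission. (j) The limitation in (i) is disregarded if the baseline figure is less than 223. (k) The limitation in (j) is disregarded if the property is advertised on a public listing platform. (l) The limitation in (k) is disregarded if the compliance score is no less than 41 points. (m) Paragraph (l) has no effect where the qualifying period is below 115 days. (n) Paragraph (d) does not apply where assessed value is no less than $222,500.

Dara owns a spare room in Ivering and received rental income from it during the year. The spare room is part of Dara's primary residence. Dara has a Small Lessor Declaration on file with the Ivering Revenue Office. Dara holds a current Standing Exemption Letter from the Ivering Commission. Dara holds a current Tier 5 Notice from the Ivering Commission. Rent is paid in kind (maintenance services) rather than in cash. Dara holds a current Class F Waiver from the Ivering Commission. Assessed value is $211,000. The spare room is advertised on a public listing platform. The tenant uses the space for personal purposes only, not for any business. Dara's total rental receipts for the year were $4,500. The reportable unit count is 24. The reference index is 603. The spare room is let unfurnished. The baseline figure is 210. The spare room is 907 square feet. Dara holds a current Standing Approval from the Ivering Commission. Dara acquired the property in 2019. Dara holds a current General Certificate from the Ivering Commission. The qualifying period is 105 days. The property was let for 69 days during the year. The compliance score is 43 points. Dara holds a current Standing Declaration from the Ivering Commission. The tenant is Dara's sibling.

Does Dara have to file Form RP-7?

All of (a)'s requirements are met (rent is paid in kind; total rental receipts for the year are $4,500, below the $4,940 limit; the reference index is 603, under the 604 limit). Turning to paragraphs (e)–(f): (e) operates against (a): a current General Certificate is held. (f) does not operate here (the reportable unit count is 24, not below 20), so (e) stands. So (a) is unavailable.
Exception (b) requires that the property is let furnished; but the property is let unfurnished, so (b) is unavailable.
Exception (c)'s conditions are all satisfied: the spare room is part of the primary residence; the tenant is an immediate family member. Applying paragraphs (h)–(m): (h) operates (a current Class F Waiver is held), but is overridden by (i): (i) is triggered — a current Standing Approval is held. (j) is engaged (the baseline figure is 210, less than the 223 limit), but is set aside by (k): (k) operates against (j): the property is publicly advertised. (l) operates (the compliance score is 43 points, meeting the 41 points threshold), but is displaced by (m): (m) applies — the qualifying period is 105 days, below the 115 days limit. So (c) applies.
Exception (d) requires that the number of days the property was let is less than 68 days; but the number of days the property was let is 69 days, not less than 68 days, so (d) is unavailable.

No — exception (c) applies; Dara is not required to file Form RP-7.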